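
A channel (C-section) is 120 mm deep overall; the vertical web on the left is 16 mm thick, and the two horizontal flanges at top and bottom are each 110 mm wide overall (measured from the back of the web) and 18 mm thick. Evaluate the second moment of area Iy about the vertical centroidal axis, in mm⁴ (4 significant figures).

Break the section into simple shapes (no overlaps), measuring from the bottom-left corner of the bounding box.
Web: 16 × 120, A = 1 920 mm², x = 8 mm, Ī = 40 960 mm⁴.
Top flange (beyond web): 94 × 18, A = 1 692 mm², x = 63 mm, Ī = 1 245 876 mm⁴.
Bottom flange (beyond web): 94 × 18, A = 1 692 mm², x = 63 mm, Ī = 1 245 876 mm⁴.
Centroid: x̄ = ΣA·x / ΣA = 43.0905 mm.
Transfer each piece to the vertical centroidal axis using Ī + A·d² with d = x − 43.0905:
  web: d = -35.0905 mm → contributes +2 405 139 mm⁴
  top flange (beyond web): d = 19.9095 mm → contributes +1 916 565 mm⁴
  bottom flange (beyond web): d = 19.9095 mm → contributes +1 916 565 mm⁴
Total I = 6 238 269 mm⁴.

Iy ≈ 6.238 × 10⁶ mm⁴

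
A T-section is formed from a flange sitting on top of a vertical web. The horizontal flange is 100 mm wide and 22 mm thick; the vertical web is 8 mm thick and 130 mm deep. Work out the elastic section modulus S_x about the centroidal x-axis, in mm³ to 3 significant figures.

S_x ≈ 4.83 × 10⁴ mm³

Break the section into simple shapes (no overlaps), measuring from the bottom-left corner of the bounding box.
Flange: 100 × 22, A = 2 200 mm², y = 141 mm, Ī = 88 733 mm⁴.
Web: 8 × 130, A = 1 040 mm², y = 65 mm, Ī = 1 464 667 mm⁴.
Centroid: ȳ = ΣA·y / ΣA = 116.6 mm.
Transfer each piece to the centroidal x-axis using Ī + A·d² with d = y − 116.6:
  flange: d = 24.395 mm → contributes +1 397 995 mm⁴
  web: d = -51.605 mm → contributes +4 234 259 mm⁴
Total I = 5 632 254 mm⁴.
Extreme fibre distance c = 116.6 mm; S = I/c = 48 302 mm³.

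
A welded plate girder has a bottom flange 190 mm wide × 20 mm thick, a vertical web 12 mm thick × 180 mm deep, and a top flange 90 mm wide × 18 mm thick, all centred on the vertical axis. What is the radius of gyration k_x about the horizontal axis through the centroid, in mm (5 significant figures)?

Break the section into simple shapes (no overlaps), measuring from the bottom-left corner of the bounding box.
Bottom plate: 190 × 20, A = 3 800 mm², y = 10 mm, Ī = 126666.7 mm⁴.
Web plate: 12 × 180, A = 2 160 mm², y = 110 mm, Ī = 5 832 000 mm⁴.
Top plate: 90 × 18, A = 1 620 mm², y = 209 mm, Ī = 43 740 mm⁴.
Centroid: ȳ = ΣA·y / ΣA = 81.02639 mm.
Transfer each piece to the horizontal axis through the centroid using Ī + A·d² with d = y − 81.02639:
  bottom plate: d = -71.02639 mm → contributes +19 296 707 mm⁴
  web plate: d = 28.97361 mm → contributes +7 645 256 mm⁴
  top plate: d = 127.9736 mm → contributes +26 574 879 mm⁴
Total I = 53 516 841 mm⁴.
Radius of gyration: k = √(I/A) = √(53 516 841 / 7 580) = 84.02541 mm.

k_x ≈ 84.025 mm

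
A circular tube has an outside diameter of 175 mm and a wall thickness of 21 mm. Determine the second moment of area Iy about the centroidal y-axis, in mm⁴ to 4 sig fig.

Iy ≈ 3.068 × 10⁷ mm⁴

Treat the section as a set of non-overlapping primitives; coordinates are from the bounding-box lower-left.
Outer circle: ⌀175, A = 24052.8 mm², x = 87.5 mm, Ī = 46 038 598 mm⁴.
Bore (subtracted): ⌀133, A = 13892.9 mm², x = 87.5 mm, Ī = 15 359 478 mm⁴.
By symmetry the centroid is at mid-width, x̄ = 87.5 mm.
All pieces are centred on the centroidal y-axis, so I = ΣĪ (holes subtracted) = 30 679 120 mm⁴.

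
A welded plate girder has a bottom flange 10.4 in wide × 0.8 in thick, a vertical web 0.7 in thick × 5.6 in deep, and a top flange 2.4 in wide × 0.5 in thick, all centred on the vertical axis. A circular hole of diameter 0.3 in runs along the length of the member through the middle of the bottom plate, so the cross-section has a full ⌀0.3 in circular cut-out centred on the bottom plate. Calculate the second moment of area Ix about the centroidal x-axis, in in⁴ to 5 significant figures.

Ix ≈ 67.677 in⁴

Decompose the section into non-overlapping parts with the origin at the bottom-left of its bounding rectangle.
Bottom plate: 10.4 × 0.8, A = 8.32 in², y = 0.4 in, Ī = 0.4437333 in⁴.
Web plate: 0.7 × 5.6, A = 3.92 in², y = 3.6 in, Ī = 10.24427 in⁴.
Top plate: 2.4 × 0.5, A = 1.2 in², y = 6.65 in, Ī = 0.025 in⁴.
Hole (subtracted): ⌀0.3, A = 0.07068583 in², y = 0.4 in, Ī = 0.0003976078 in⁴.
Centroid: ȳ = ΣA·y / ΣA = 1.899254 in.
Transfer each piece to the centroidal x-axis using Ī + A·d² with d = y − 1.899254:
  bottom plate: d = -1.499254 in → contributes +19.14512 in⁴
  web plate: d = 1.700746 in → contributes +21.58301 in⁴
  top plate: d = 4.750746 in → contributes +27.1085 in⁴
  hole: d = -1.499254 in → contributes −0.1592826 in⁴
Total I = 67.67735 in⁴.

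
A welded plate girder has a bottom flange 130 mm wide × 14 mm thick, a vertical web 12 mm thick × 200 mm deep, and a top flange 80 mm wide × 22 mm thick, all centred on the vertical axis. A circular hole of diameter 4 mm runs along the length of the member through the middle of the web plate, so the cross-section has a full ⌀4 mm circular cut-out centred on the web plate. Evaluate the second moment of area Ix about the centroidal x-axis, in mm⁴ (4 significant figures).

Split into non-overlapping primitives; take the origin at the lower-left of the bounding box.
Bottom plate: 130 × 14, A = 1 820 mm², y = 7 mm, Ī = 29726.7 mm⁴.
Web plate: 12 × 200, A = 2 400 mm², y = 114 mm, Ī = 8 000 000 mm⁴.
Top plate: 80 × 22, A = 1 760 mm², y = 225 mm, Ī = 70986.7 mm⁴.
Hole (subtracted): ⌀4, A = 12.5664 mm², y = 114 mm, Ī = 12.5664 mm⁴.
Centroid: ȳ = ΣA·y / ΣA = 114.104 mm.
Transfer each piece to the centroidal x-axis using Ī + A·d² with d = y − 114.104:
  bottom plate: d = -107.104 mm → contributes +20 907 392 mm⁴
  web plate: d = -0.103897 mm → contributes +8 000 026 mm⁴
  top plate: d = 110.896 mm → contributes +21 715 371 mm⁴
  hole: d = -0.103897 mm → contributes −12.702 mm⁴
Total I = 50 622 776 mm⁴.

Ix ≈ 5.062 × 10⁷ mm⁴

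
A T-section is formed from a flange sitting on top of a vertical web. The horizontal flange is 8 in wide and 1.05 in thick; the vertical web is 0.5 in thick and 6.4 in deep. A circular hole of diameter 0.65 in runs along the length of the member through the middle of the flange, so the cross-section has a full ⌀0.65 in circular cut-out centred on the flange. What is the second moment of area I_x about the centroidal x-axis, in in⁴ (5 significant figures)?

I_x ≈ 43.478 in⁴

Break the section into simple shapes (no overlaps), measuring from the bottom-left corner of the bounding box.
Flange: 8 × 1.05, A = 8.4 in², y = 6.925 in, Ī = 0.77175 in⁴.
Web: 0.5 × 6.4, A = 3.2 in², y = 3.2 in, Ī = 10.92267 in⁴.
Hole (subtracted): ⌀0.65, A = 0.3318307 in², y = 6.925 in, Ī = 0.008762405 in⁴.
Centroid: ȳ = ΣA·y / ΣA = 5.867153 in.
Transfer each piece to the centroidal x-axis using Ī + A·d² with d = y − 5.867153:
  flange: d = 1.057847 in → contributes +10.17169 in⁴
  web: d = -2.667153 in → contributes +33.68652 in⁴
  hole: d = 1.057847 in → contributes −0.3800944 in⁴
Total I = 43.47812 in⁴.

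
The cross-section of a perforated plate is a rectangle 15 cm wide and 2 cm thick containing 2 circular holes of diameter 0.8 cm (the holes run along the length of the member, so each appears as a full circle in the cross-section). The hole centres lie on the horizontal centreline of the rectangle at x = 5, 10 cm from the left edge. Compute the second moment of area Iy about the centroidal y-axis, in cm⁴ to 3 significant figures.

Split into non-overlapping primitives; take the origin at the lower-left of the bounding box.
Plate: 15 × 2, A = 30 cm², x = 7.5 cm, Ī = 562.5 cm⁴.
Hole 1 (subtracted): ⌀0.8, A = 0.50265 cm², x = 5 cm, Ī = 0.020106 cm⁴.
Hole 2 (subtracted): ⌀0.8, A = 0.50265 cm², x = 10 cm, Ī = 0.020106 cm⁴.
By symmetry the centroid is at mid-width, x̄ = 7.5 cm.
Transfer each piece to the centroidal y-axis using Ī + A·d² with d = x − 7.5:
  plate: d = 0 cm → contributes +562.5 cm⁴
  hole 1: d = -2.5 cm → contributes −3.1617 cm⁴
  hole 2: d = 2.5 cm → contributes −3.1617 cm⁴
Total I = 556.18 cm⁴.

Iy ≈ 556 cm⁴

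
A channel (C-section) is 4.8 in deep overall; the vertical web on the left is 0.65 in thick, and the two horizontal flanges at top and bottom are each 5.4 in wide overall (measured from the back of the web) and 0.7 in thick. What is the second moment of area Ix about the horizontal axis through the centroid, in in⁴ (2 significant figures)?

Ix ≈ 34 in⁴

Decompose the section into non-overlapping parts with the origin at the bottom-left of its bounding rectangle.
Web: 0.65 × 4.8, A = 3.12 in², y = 2.4 in, Ī = 5.99 in⁴.
Top flange (beyond web): 4.75 × 0.7, A = 3.325 in², y = 4.45 in, Ī = 0.1358 in⁴.
Bottom flange (beyond web): 4.75 × 0.7, A = 3.325 in², y = 0.35 in, Ī = 0.1358 in⁴.
By symmetry the centroid is at mid-height, ȳ = 2.4 in.
Transfer each piece to the horizontal axis through the centroid using Ī + A·d² with d = y − 2.4:
  web: d = 0 in → contributes +5.99 in⁴
  top flange (beyond web): d = 2.05 in → contributes +14.11 in⁴
  bottom flange (beyond web): d = -2.05 in → contributes +14.11 in⁴
Total I = 34.21 in⁴.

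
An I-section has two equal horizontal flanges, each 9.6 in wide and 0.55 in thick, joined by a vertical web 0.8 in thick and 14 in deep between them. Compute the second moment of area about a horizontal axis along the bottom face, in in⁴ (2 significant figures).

I_base ≈ 2000 in⁴

Treat the section as a set of non-overlapping primitives; coordinates are from the bounding-box lower-left.
Bottom flange: 9.6 × 0.55, A = 5.28 in², y = 0.275 in, Ī = 0.1331 in⁴.
Web: 0.8 × 14, A = 11.2 in², y = 7.55 in, Ī = 182.9 in⁴.
Top flange: 9.6 × 0.55, A = 5.28 in², y = 14.83 in, Ī = 0.1331 in⁴.
Transfer each piece to the base of the section using Ī + A·d² with d = y − 0:
  bottom flange: d = 0.275 in → contributes +0.5324 in⁴
  web: d = 7.55 in → contributes +821.4 in⁴
  top flange: d = 14.83 in → contributes +1 161 in⁴
Total I = 1 982 in⁴.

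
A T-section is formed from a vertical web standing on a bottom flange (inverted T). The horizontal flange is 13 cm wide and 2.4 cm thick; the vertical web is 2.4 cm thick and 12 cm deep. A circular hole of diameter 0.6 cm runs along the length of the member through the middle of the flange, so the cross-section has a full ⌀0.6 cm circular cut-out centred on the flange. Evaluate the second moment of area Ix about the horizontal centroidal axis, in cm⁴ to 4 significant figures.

Split into non-overlapping primitives; take the origin at the lower-left of the bounding box.
Flange: 13 × 2.4, A = 31.2 cm², y = 1.2 cm, Ī = 14.976 cm⁴.
Web: 2.4 × 12, A = 28.8 cm², y = 8.4 cm, Ī = 345.6 cm⁴.
Hole (subtracted): ⌀0.6, A = 0.282743 cm², y = 1.2 cm, Ī = 0.00636173 cm⁴.
Centroid: ȳ = ΣA·y / ΣA = 4.67236 cm.
Transfer each piece to the horizontal centroidal axis using Ī + A·d² with d = y − 4.67236:
  flange: d = -3.47236 cm → contributes +391.164 cm⁴
  web: d = 3.72764 cm → contributes +745.784 cm⁴
  hole: d = -3.47236 cm → contributes −3.41548 cm⁴
Total I = 1133.53 cm⁴.

Ix ≈ 1134 cm⁴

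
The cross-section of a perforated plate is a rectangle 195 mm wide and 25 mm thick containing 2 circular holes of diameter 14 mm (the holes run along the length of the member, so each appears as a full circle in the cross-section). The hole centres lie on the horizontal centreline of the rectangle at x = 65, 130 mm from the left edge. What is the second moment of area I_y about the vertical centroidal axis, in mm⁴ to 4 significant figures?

Decompose the section into non-overlapping parts with the origin at the bottom-left of its bounding rectangle.
Plate: 195 × 25, A = 4 875 mm², x = 97.5 mm, Ī = 15 447 656 mm⁴.
Hole 1 (subtracted): ⌀14, A = 153.938 mm², x = 65 mm, Ī = 1885.74 mm⁴.
Hole 2 (subtracted): ⌀14, A = 153.938 mm², x = 130 mm, Ī = 1885.74 mm⁴.
By symmetry the centroid is at mid-width, x̄ = 97.5 mm.
Transfer each piece to the vertical centroidal axis using Ī + A·d² with d = x − 97.5:
  plate: d = 0 mm → contributes +15 447 656 mm⁴
  hole 1: d = -32.5 mm → contributes −164 483 mm⁴
  hole 2: d = 32.5 mm → contributes −164 483 mm⁴
Total I = 15 118 691 mm⁴.

I_y ≈ 1.512 × 10⁷ mm⁴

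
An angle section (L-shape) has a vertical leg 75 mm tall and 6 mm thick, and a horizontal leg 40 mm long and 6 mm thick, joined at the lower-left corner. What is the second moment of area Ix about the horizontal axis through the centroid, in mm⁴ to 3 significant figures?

Treat the section as a set of non-overlapping primitives; coordinates are from the bounding-box lower-left.
Vertical leg: 6 × 75, A = 450 mm², y = 37.5 mm, Ī = 210 938 mm⁴.
Horizontal leg (remainder): 34 × 6, A = 204 mm², y = 3 mm, Ī = 612 mm⁴.
Centroid: ȳ = ΣA·y / ΣA = 26.739 mm.
Transfer each piece to the horizontal axis through the centroid using Ī + A·d² with d = y − 26.739:
  vertical leg: d = 10.761 mm → contributes +263 052 mm⁴
  horizontal leg (remainder): d = -23.739 mm → contributes +115 570 mm⁴
Total I = 378 621 mm⁴.

Ix ≈ 3.79 × 10⁵ mm⁴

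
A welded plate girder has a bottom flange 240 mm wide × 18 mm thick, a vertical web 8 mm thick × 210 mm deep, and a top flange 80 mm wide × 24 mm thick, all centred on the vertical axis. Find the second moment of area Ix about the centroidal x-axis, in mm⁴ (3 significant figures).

Split into non-overlapping primitives; take the origin at the lower-left of the bounding box.
Bottom plate: 240 × 18, A = 4 320 mm², y = 9 mm, Ī = 116 640 mm⁴.
Web plate: 8 × 210, A = 1 680 mm², y = 123 mm, Ī = 6 174 000 mm⁴.
Top plate: 80 × 24, A = 1 920 mm², y = 240 mm, Ī = 92 160 mm⁴.
Centroid: ȳ = ΣA·y / ΣA = 89.182 mm.
Transfer each piece to the centroidal x-axis using Ī + A·d² with d = y − 89.182:
  bottom plate: d = -80.182 mm → contributes +27 890 456 mm⁴
  web plate: d = 33.818 mm → contributes +8 095 365 mm⁴
  top plate: d = 150.82 mm → contributes +43 764 718 mm⁴
Total I = 79 750 538 mm⁴.

Ix ≈ 7.98 × 10⁷ mm⁴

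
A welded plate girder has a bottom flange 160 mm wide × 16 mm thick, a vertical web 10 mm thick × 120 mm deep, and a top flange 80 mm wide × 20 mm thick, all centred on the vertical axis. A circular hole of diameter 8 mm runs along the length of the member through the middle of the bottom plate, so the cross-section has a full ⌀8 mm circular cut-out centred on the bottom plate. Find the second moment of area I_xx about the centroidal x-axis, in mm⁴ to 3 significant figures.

I_xx ≈ 2.03 × 10⁷ mm⁴

Break the section into simple shapes (no overlaps), measuring from the bottom-left corner of the bounding box.
Bottom plate: 160 × 16, A = 2 560 mm², y = 8 mm, Ī = 54 613 mm⁴.
Web plate: 10 × 120, A = 1 200 mm², y = 76 mm, Ī = 1 440 000 mm⁴.
Top plate: 80 × 20, A = 1 600 mm², y = 146 mm, Ī = 53 333 mm⁴.
Hole (subtracted): ⌀8, A = 50.265 mm², y = 8 mm, Ī = 201.06 mm⁴.
Centroid: ȳ = ΣA·y / ΣA = 64.952 mm.
Transfer each piece to the centroidal x-axis using Ī + A·d² with d = y − 64.952:
  bottom plate: d = -56.952 mm → contributes +8 358 051 mm⁴
  web plate: d = 11.048 mm → contributes +1 586 470 mm⁴
  top plate: d = 81.048 mm → contributes +10 563 379 mm⁴
  hole: d = -56.952 mm → contributes −163 239 mm⁴
Total I = 20 344 661 mm⁴.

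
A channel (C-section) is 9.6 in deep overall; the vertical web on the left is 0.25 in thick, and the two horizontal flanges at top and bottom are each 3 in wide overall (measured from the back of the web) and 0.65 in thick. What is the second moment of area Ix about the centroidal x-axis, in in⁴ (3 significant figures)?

Decompose the section into non-overlapping parts with the origin at the bottom-left of its bounding rectangle.
Web: 0.25 × 9.6, A = 2.4 in², y = 4.8 in, Ī = 18.432 in⁴.
Top flange (beyond web): 2.75 × 0.65, A = 1.7875 in², y = 9.275 in, Ī = 0.062935 in⁴.
Bottom flange (beyond web): 2.75 × 0.65, A = 1.7875 in², y = 0.325 in, Ī = 0.062935 in⁴.
By symmetry the centroid is at mid-height, ȳ = 4.8 in.
Transfer each piece to the centroidal x-axis using Ī + A·d² with d = y − 4.8:
  web: d = 0 in → contributes +18.432 in⁴
  top flange (beyond web): d = 4.475 in → contributes +35.859 in⁴
  bottom flange (beyond web): d = -4.475 in → contributes +35.859 in⁴
Total I = 90.149 in⁴.

Ix ≈ 90.1 in⁴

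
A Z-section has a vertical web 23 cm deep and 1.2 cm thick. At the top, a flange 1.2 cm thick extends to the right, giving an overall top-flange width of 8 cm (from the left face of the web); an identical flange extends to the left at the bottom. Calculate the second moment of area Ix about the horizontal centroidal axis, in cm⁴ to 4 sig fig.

Ix ≈ 3158 cm⁴

Split into non-overlapping primitives; take the origin at the lower-left of the bounding box.
Web: 1.2 × 23, A = 27.6 cm², y = 11.5 cm, Ī = 1216.7 cm⁴.
Top flange (beyond web): 6.8 × 1.2, A = 8.16 cm², y = 22.4 cm, Ī = 0.9792 cm⁴.
Bottom flange (beyond web): 6.8 × 1.2, A = 8.16 cm², y = 0.6 cm, Ī = 0.9792 cm⁴.
Centroid: ȳ = ΣA·y / ΣA = 11.5 cm.
Transfer each piece to the horizontal centroidal axis using Ī + A·d² with d = y − 11.5:
  web: d = 0 cm → contributes +1216.7 cm⁴
  top flange (beyond web): d = 10.9 cm → contributes +970.469 cm⁴
  bottom flange (beyond web): d = -10.9 cm → contributes +970.469 cm⁴
Total I = 3157.64 cm⁴.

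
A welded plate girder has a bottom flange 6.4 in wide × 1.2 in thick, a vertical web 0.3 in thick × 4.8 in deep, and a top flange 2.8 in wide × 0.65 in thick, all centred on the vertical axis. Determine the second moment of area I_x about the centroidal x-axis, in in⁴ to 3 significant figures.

Decompose the section into non-overlapping parts with the origin at the bottom-left of its bounding rectangle.
Bottom plate: 6.4 × 1.2, A = 7.68 in², y = 0.6 in, Ī = 0.9216 in⁴.
Web plate: 0.3 × 4.8, A = 1.44 in², y = 3.6 in, Ī = 2.7648 in⁴.
Top plate: 2.8 × 0.65, A = 1.82 in², y = 6.325 in, Ī = 0.064079 in⁴.
Centroid: ȳ = ΣA·y / ΣA = 1.9473 in.
Transfer each piece to the centroidal x-axis using Ī + A·d² with d = y − 1.9473:
  bottom plate: d = -1.3473 in → contributes +14.863 in⁴
  web plate: d = 1.6527 in → contributes +6.698 in⁴
  top plate: d = 4.3777 in → contributes +34.943 in⁴
Total I = 56.504 in⁴.

I_x ≈ 56.5 in⁴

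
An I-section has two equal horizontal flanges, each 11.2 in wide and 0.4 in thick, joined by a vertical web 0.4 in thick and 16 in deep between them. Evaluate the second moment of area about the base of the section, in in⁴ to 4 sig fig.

I_base ≈ 1823 in⁴

Decompose the section into non-overlapping parts with the origin at the bottom-left of its bounding rectangle.
Bottom flange: 11.2 × 0.4, A = 4.48 in², y = 0.2 in, Ī = 0.0597333 in⁴.
Web: 0.4 × 16, A = 6.4 in², y = 8.4 in, Ī = 136.533 in⁴.
Top flange: 11.2 × 0.4, A = 4.48 in², y = 16.6 in, Ī = 0.0597333 in⁴.
Transfer each piece to the bottom edge using Ī + A·d² with d = y − 0:
  bottom flange: d = 0.2 in → contributes +0.238933 in⁴
  web: d = 8.4 in → contributes +588.117 in⁴
  top flange: d = 16.6 in → contributes +1234.57 in⁴
Total I = 1822.92 in⁴.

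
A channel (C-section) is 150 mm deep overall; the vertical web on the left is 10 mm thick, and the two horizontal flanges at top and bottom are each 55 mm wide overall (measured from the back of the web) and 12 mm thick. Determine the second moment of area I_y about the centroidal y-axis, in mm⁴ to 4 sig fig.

I_y ≈ 6.696 × 10⁵ mm⁴

Split into non-overlapping primitives; take the origin at the lower-left of the bounding box.
Web: 10 × 150, A = 1 500 mm², x = 5 mm, Ī = 12 500 mm⁴.
Top flange (beyond web): 45 × 12, A = 540 mm², x = 32.5 mm, Ī = 91 125 mm⁴.
Bottom flange (beyond web): 45 × 12, A = 540 mm², x = 32.5 mm, Ī = 91 125 mm⁴.
Centroid: x̄ = ΣA·x / ΣA = 16.5116 mm.
Transfer each piece to the centroidal y-axis using Ī + A·d² with d = x − 16.5116:
  web: d = -11.5116 mm → contributes +211 276 mm⁴
  top flange (beyond web): d = 15.9884 mm → contributes +229 164 mm⁴
  bottom flange (beyond web): d = 15.9884 mm → contributes +229 164 mm⁴
Total I = 669 605 mm⁴.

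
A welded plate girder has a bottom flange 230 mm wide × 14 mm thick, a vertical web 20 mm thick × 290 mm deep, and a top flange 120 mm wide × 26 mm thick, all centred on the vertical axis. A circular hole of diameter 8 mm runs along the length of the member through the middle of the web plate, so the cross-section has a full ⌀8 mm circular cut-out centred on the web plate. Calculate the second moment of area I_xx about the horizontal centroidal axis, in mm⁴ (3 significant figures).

Split into non-overlapping primitives; take the origin at the lower-left of the bounding box.
Bottom plate: 230 × 14, A = 3 220 mm², y = 7 mm, Ī = 52 593 mm⁴.
Web plate: 20 × 290, A = 5 800 mm², y = 159 mm, Ī = 40 648 333 mm⁴.
Top plate: 120 × 26, A = 3 120 mm², y = 317 mm, Ī = 175 760 mm⁴.
Hole (subtracted): ⌀8, A = 50.265 mm², y = 159 mm, Ī = 201.06 mm⁴.
Centroid: ȳ = ΣA·y / ΣA = 159.29 mm.
Transfer each piece to the horizontal centroidal axis using Ī + A·d² with d = y − 159.29:
  bottom plate: d = -152.29 mm → contributes +74 732 753 mm⁴
  web plate: d = -0.29116 mm → contributes +40 648 825 mm⁴
  top plate: d = 157.71 mm → contributes +77 776 648 mm⁴
  hole: d = -0.29116 mm → contributes −205.32 mm⁴
Total I = 193 158 021 mm⁴.

I_xx ≈ 1.93 × 10⁸ mm⁴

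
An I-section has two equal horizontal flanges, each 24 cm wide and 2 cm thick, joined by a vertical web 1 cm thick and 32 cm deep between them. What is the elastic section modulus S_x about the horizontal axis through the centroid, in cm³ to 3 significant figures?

S_x ≈ 1690 cm³

Break the section into simple shapes (no overlaps), measuring from the bottom-left corner of the bounding box.
Bottom flange: 24 × 2, A = 48 cm², y = 1 cm, Ī = 16 cm⁴.
Web: 1 × 32, A = 32 cm², y = 18 cm, Ī = 2730.7 cm⁴.
Top flange: 24 × 2, A = 48 cm², y = 35 cm, Ī = 16 cm⁴.
By symmetry the centroid is at mid-height, ȳ = 18 cm.
Transfer each piece to the horizontal axis through the centroid using Ī + A·d² with d = y − 18:
  bottom flange: d = -17 cm → contributes +13 888 cm⁴
  web: d = 0 cm → contributes +2730.7 cm⁴
  top flange: d = 17 cm → contributes +13 888 cm⁴
Total I = 30 507 cm⁴.
Extreme fibre distance c = 18 cm; S = I/c = 1694.8 cm³.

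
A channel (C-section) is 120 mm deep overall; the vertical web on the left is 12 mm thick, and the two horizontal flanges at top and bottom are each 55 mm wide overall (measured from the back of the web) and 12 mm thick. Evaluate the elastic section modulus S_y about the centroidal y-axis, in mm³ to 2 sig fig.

S_y ≈ 1.7 × 10⁴ mm³

Split into non-overlapping primitives; take the origin at the lower-left of the bounding box.
Web: 12 × 120, A = 1 440 mm², x = 6 mm, Ī = 17 280 mm⁴.
Top flange (beyond web): 43 × 12, A = 516 mm², x = 33.5 mm, Ī = 79 507 mm⁴.
Bottom flange (beyond web): 43 × 12, A = 516 mm², x = 33.5 mm, Ī = 79 507 mm⁴.
Centroid: x̄ = ΣA·x / ΣA = 17.48 mm.
Transfer each piece to the centroidal y-axis using Ī + A·d² with d = x − 17.48:
  web: d = -11.48 mm → contributes +207 077 mm⁴
  top flange (beyond web): d = 16.02 mm → contributes +211 924 mm⁴
  bottom flange (beyond web): d = 16.02 mm → contributes +211 924 mm⁴
Total I = 630 925 mm⁴.
Extreme fibre distance c = 37.52 mm; S = I/c = 16 816 mm³.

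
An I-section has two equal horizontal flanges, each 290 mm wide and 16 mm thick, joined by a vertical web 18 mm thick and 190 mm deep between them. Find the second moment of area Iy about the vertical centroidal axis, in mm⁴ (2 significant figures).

Treat the section as a set of non-overlapping primitives; coordinates are from the bounding-box lower-left.
Bottom flange: 290 × 16, A = 4 640 mm², x = 145 mm, Ī = 32 518 667 mm⁴.
Web: 18 × 190, A = 3 420 mm², x = 145 mm, Ī = 92 340 mm⁴.
Top flange: 290 × 16, A = 4 640 mm², x = 145 mm, Ī = 32 518 667 mm⁴.
By symmetry the centroid is at mid-width, x̄ = 145 mm.
All pieces are centred on the vertical centroidal axis, so I = ΣĪ = 65 129 673 mm⁴.

Iy ≈ 6.5 × 10⁷ mm⁴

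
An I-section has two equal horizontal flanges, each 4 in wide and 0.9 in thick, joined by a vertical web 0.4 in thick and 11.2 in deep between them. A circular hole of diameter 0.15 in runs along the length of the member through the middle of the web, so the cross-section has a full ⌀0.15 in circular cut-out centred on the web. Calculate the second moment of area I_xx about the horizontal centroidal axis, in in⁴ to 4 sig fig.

Treat the section as a set of non-overlapping primitives; coordinates are from the bounding-box lower-left.
Bottom flange: 4 × 0.9, A = 3.6 in², y = 0.45 in, Ī = 0.243 in⁴.
Web: 0.4 × 11.2, A = 4.48 in², y = 6.5 in, Ī = 46.8309 in⁴.
Top flange: 4 × 0.9, A = 3.6 in², y = 12.55 in, Ī = 0.243 in⁴.
Hole (subtracted): ⌀0.15, A = 0.0176715 in², y = 6.5 in, Ī = 0.0000248505 in⁴.
By symmetry the centroid is at mid-height, ȳ = 6.5 in.
Transfer each piece to the horizontal centroidal axis using Ī + A·d² with d = y − 6.5:
  bottom flange: d = -6.05 in → contributes +132.012 in⁴
  web: d = 0 in → contributes +46.8309 in⁴
  top flange: d = 6.05 in → contributes +132.012 in⁴
  hole: d = 0 in → contributes −0.0000248505 in⁴
Total I = 310.855 in⁴.

I_xx ≈ 310.9 in⁴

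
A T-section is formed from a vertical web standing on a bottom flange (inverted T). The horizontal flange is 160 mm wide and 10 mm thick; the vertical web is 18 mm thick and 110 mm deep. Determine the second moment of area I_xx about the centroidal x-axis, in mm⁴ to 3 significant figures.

Treat the section as a set of non-overlapping primitives; coordinates are from the bounding-box lower-left.
Flange: 160 × 10, A = 1 600 mm², y = 5 mm, Ī = 13 333 mm⁴.
Web: 18 × 110, A = 1 980 mm², y = 65 mm, Ī = 1 996 500 mm⁴.
Centroid: ȳ = ΣA·y / ΣA = 38.184 mm.
Transfer each piece to the centroidal x-axis using Ī + A·d² with d = y − 38.184:
  flange: d = -33.184 mm → contributes +1 775 256 mm⁴
  web: d = 26.816 mm → contributes +3 420 276 mm⁴
Total I = 5 195 532 mm⁴.

I_xx ≈ 5.20 × 10⁶ mm⁴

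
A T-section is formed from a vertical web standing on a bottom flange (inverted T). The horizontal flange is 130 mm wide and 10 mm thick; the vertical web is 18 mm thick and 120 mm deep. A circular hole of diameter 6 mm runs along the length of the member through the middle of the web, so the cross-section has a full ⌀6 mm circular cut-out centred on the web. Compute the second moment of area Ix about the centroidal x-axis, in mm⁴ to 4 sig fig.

Ix ≈ 6.015 × 10⁶ mm⁴

Decompose the section into non-overlapping parts with the origin at the bottom-left of its bounding rectangle.
Flange: 130 × 10, A = 1 300 mm², y = 5 mm, Ī = 10833.3 mm⁴.
Web: 18 × 120, A = 2 160 mm², y = 70 mm, Ī = 2 592 000 mm⁴.
Hole (subtracted): ⌀6, A = 28.2743 mm², y = 70 mm, Ī = 63.6173 mm⁴.
Centroid: ȳ = ΣA·y / ΣA = 45.3768 mm.
Transfer each piece to the centroidal x-axis using Ī + A·d² with d = y − 45.3768:
  flange: d = -40.3768 mm → contributes +2 130 207 mm⁴
  web: d = 24.6232 mm → contributes +3 901 610 mm⁴
  hole: d = 24.6232 mm → contributes −17206.4 mm⁴
Total I = 6 014 611 mm⁴.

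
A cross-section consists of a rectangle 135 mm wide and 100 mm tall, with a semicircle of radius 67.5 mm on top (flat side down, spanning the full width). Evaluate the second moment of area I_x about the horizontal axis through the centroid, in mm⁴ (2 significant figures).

Split into non-overlapping primitives; take the origin at the lower-left of the bounding box.
Rectangular body: 135 × 100, A = 13 500 mm², y = 50 mm, Ī = 11 250 000 mm⁴.
Semicircular cap: semicircle r = 67.5, A = 7 157 mm², y = 128.6 mm, Ī = 2 278 490 mm⁴.
Centroid: ȳ = ΣA·y / ΣA = 77.25 mm.
Transfer each piece to the horizontal axis through the centroid using Ī + A·d² with d = y − 77.25:
  rectangular body: d = -27.25 mm → contributes +21 273 762 mm⁴
  semicircular cap: d = 51.4 mm → contributes +21 186 120 mm⁴
Total I = 42 459 883 mm⁴.

I_x ≈ 4.2 × 10⁷ mm⁴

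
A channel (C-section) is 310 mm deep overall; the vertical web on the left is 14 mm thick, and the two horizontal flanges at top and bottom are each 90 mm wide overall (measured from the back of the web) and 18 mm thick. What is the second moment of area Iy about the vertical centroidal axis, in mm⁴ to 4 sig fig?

Iy ≈ 4.786 × 10⁶ mm⁴

Decompose the section into non-overlapping parts with the origin at the bottom-left of its bounding rectangle.
Web: 14 × 310, A = 4 340 mm², x = 7 mm, Ī = 70886.7 mm⁴.
Top flange (beyond web): 76 × 18, A = 1 368 mm², x = 52 mm, Ī = 658 464 mm⁴.
Bottom flange (beyond web): 76 × 18, A = 1 368 mm², x = 52 mm, Ī = 658 464 mm⁴.
Centroid: x̄ = ΣA·x / ΣA = 24.3997 mm.
Transfer each piece to the vertical centroidal axis using Ī + A·d² with d = x − 24.3997:
  web: d = -17.3997 mm → contributes +1 384 814 mm⁴
  top flange (beyond web): d = 27.6003 mm → contributes +1 700 577 mm⁴
  bottom flange (beyond web): d = 27.6003 mm → contributes +1 700 577 mm⁴
Total I = 4 785 968 mm⁴.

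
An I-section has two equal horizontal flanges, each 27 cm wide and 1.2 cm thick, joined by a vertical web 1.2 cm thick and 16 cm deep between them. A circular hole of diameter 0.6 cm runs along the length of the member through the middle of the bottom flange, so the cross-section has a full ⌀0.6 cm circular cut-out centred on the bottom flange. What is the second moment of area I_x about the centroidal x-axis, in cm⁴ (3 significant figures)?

Split into non-overlapping primitives; take the origin at the lower-left of the bounding box.
Bottom flange: 27 × 1.2, A = 32.4 cm², y = 0.6 cm, Ī = 3.888 cm⁴.
Web: 1.2 × 16, A = 19.2 cm², y = 9.2 cm, Ī = 409.6 cm⁴.
Top flange: 27 × 1.2, A = 32.4 cm², y = 17.8 cm, Ī = 3.888 cm⁴.
Hole (subtracted): ⌀0.6, A = 0.28274 cm², y = 0.6 cm, Ī = 0.0063617 cm⁴.
Centroid: ȳ = ΣA·y / ΣA = 9.229 cm.
Transfer each piece to the centroidal x-axis using Ī + A·d² with d = y − 9.229:
  bottom flange: d = -8.629 cm → contributes +2416.4 cm⁴
  web: d = -0.029045 cm → contributes +409.62 cm⁴
  top flange: d = 8.571 cm → contributes +2 384 cm⁴
  hole: d = -8.629 cm → contributes −21.06 cm⁴
Total I = 5 189 cm⁴.

I_x ≈ 5190 cm⁴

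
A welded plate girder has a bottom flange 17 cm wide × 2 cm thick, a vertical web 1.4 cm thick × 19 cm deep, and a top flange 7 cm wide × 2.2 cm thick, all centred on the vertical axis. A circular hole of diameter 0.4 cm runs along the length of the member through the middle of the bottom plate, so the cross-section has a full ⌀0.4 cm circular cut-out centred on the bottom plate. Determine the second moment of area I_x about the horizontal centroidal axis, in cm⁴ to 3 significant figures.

I_x ≈ 5790 cm⁴

Treat the section as a set of non-overlapping primitives; coordinates are from the bounding-box lower-left.
Bottom plate: 17 × 2, A = 34 cm², y = 1 cm, Ī = 11.333 cm⁴.
Web plate: 1.4 × 19, A = 26.6 cm², y = 11.5 cm, Ī = 800.22 cm⁴.
Top plate: 7 × 2.2, A = 15.4 cm², y = 22.1 cm, Ī = 6.2113 cm⁴.
Hole (subtracted): ⌀0.4, A = 0.12566 cm², y = 1 cm, Ī = 0.0012566 cm⁴.
Centroid: ȳ = ΣA·y / ΣA = 8.9637 cm.
Transfer each piece to the horizontal centroidal axis using Ī + A·d² with d = y − 8.9637:
  bottom plate: d = -7.9637 cm → contributes +2167.6 cm⁴
  web plate: d = 2.5363 cm → contributes +971.33 cm⁴
  top plate: d = 13.136 cm → contributes +2663.7 cm⁴
  hole: d = -7.9637 cm → contributes −7.9709 cm⁴
Total I = 5794.7 cm⁴.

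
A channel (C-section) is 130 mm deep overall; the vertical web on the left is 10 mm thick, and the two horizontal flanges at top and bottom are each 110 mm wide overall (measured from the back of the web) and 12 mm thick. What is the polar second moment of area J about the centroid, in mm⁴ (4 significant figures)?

J ≈ 1.478 × 10⁷ mm⁴

Split into non-overlapping primitives; take the origin at the lower-left of the bounding box.
Web: 10 × 130, A = 1 300 mm², y = 65 mm, Ī = 1 830 833 mm⁴.
Top flange (beyond web): 100 × 12, A = 1 200 mm², y = 124 mm, Ī = 14 400 mm⁴.
Bottom flange (beyond web): 100 × 12, A = 1 200 mm², y = 6 mm, Ī = 14 400 mm⁴.
By symmetry the centroid is at mid-height, ȳ = 65 mm.
Transfer each piece to the centroidal x-axis using Ī + A·d² with d = y − 65:
  web: d = 0 mm → contributes +1 830 833 mm⁴
  top flange (beyond web): d = 59 mm → contributes +4 191 600 mm⁴
  bottom flange (beyond web): d = -59 mm → contributes +4 191 600 mm⁴
Total I = 10 214 033 mm⁴.
For the y-axis: x̄ = 40.6757 mm.
Repeating about the centroidal y-axis gives I_y = 4 561 644 mm⁴.
Polar second moment: J = I_x + I_y = 14 775 677 mm⁴.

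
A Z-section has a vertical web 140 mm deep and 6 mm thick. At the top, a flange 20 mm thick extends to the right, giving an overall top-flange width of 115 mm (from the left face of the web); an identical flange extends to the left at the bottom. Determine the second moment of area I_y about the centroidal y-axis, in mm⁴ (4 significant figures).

I_y ≈ 1.873 × 10⁷ mm⁴

Treat the section as a set of non-overlapping primitives; coordinates are from the bounding-box lower-left.
Web: 6 × 140, A = 840 mm², x = 112 mm, Ī = 2 520 mm⁴.
Top flange (beyond web): 109 × 20, A = 2 180 mm², x = 169.5 mm, Ī = 2 158 382 mm⁴.
Bottom flange (beyond web): 109 × 20, A = 2 180 mm², x = 54.5 mm, Ī = 2 158 382 mm⁴.
Centroid: x̄ = ΣA·x / ΣA = 112 mm.
Transfer each piece to the centroidal y-axis using Ī + A·d² with d = x − 112:
  web: d = 0 mm → contributes +2 520 mm⁴
  top flange (beyond web): d = 57.5 mm → contributes +9 366 007 mm⁴
  bottom flange (beyond web): d = -57.5 mm → contributes +9 366 007 mm⁴
Total I = 18 734 533 mm⁴.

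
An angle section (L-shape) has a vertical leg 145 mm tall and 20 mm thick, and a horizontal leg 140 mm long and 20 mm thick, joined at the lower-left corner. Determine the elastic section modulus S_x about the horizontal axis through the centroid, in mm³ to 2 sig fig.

S_x ≈ 1.0 × 10⁵ mm³

Decompose the section into non-overlapping parts with the origin at the bottom-left of its bounding rectangle.
Vertical leg: 20 × 145, A = 2 900 mm², y = 72.5 mm, Ī = 5 081 042 mm⁴.
Horizontal leg (remainder): 120 × 20, A = 2 400 mm², y = 10 mm, Ī = 80 000 mm⁴.
Centroid: ȳ = ΣA·y / ΣA = 44.2 mm.
Transfer each piece to the horizontal axis through the centroid using Ī + A·d² with d = y − 44.2:
  vertical leg: d = 28.3 mm → contributes +7 403 932 mm⁴
  horizontal leg (remainder): d = -34.2 mm → contributes +2 886 826 mm⁴
Total I = 10 290 759 mm⁴.
Extreme fibre distance c = 100.8 mm; S = I/c = 102 089 mm³.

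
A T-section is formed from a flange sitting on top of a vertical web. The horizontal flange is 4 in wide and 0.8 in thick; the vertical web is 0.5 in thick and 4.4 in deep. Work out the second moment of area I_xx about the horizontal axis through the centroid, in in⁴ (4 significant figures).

Treat the section as a set of non-overlapping primitives; coordinates are from the bounding-box lower-left.
Flange: 4 × 0.8, A = 3.2 in², y = 4.8 in, Ī = 0.170667 in⁴.
Web: 0.5 × 4.4, A = 2.2 in², y = 2.2 in, Ī = 3.54933 in⁴.
Centroid: ȳ = ΣA·y / ΣA = 3.74074 in.
Transfer each piece to the horizontal axis through the centroid using Ī + A·d² with d = y − 3.74074:
  flange: d = 1.05926 in → contributes +3.76116 in⁴
  web: d = -1.54074 in → contributes +8.77187 in⁴
Total I = 12.533 in⁴.

I_xx ≈ 12.53 in⁴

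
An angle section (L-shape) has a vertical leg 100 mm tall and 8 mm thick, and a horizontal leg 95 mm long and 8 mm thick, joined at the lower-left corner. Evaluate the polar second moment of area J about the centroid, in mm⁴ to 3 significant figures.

J ≈ 2.74 × 10⁶ mm⁴

Split into non-overlapping primitives; take the origin at the lower-left of the bounding box.
Vertical leg: 8 × 100, A = 800 mm², y = 50 mm, Ī = 666 667 mm⁴.
Horizontal leg (remainder): 87 × 8, A = 696 mm², y = 4 mm, Ī = 3 712 mm⁴.
Centroid: ȳ = ΣA·y / ΣA = 28.599 mm.
Transfer each piece to the centroidal x-axis using Ī + A·d² with d = y − 28.599:
  vertical leg: d = 21.401 mm → contributes +1 033 071 mm⁴
  horizontal leg (remainder): d = -24.599 mm → contributes +424 867 mm⁴
Total I = 1 457 938 mm⁴.
For the y-axis: x̄ = 26.099 mm.
Repeating about the centroidal y-axis gives I_y = 1 283 028 mm⁴.
Polar second moment: J = I_x + I_y = 2 740 966 mm⁴.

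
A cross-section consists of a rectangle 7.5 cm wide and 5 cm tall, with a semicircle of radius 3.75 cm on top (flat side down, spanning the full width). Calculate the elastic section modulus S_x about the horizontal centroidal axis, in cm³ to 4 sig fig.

Split into non-overlapping primitives; take the origin at the lower-left of the bounding box.
Rectangular body: 7.5 × 5, A = 37.5 cm², y = 2.5 cm, Ī = 78.125 cm⁴.
Semicircular cap: semicircle r = 3.75, A = 22.0893 cm², y = 6.59155 cm, Ī = 21.7049 cm⁴.
Centroid: ȳ = ΣA·y / ΣA = 4.01671 cm.
Transfer each piece to the horizontal centroidal axis using Ī + A·d² with d = y − 4.01671:
  rectangular body: d = -1.51671 cm → contributes +164.39 cm⁴
  semicircular cap: d = 2.57484 cm → contributes +168.153 cm⁴
Total I = 332.543 cm⁴.
Extreme fibre distance c = 4.73329 cm; S = I/c = 70.2562 cm³.

S_x ≈ 70.26 cm³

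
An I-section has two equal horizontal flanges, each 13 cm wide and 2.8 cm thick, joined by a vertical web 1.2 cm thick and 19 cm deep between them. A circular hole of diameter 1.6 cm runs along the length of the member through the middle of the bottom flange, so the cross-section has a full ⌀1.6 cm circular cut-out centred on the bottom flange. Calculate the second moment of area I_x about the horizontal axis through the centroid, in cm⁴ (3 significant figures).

Treat the section as a set of non-overlapping primitives; coordinates are from the bounding-box lower-left.
Bottom flange: 13 × 2.8, A = 36.4 cm², y = 1.4 cm, Ī = 23.781 cm⁴.
Web: 1.2 × 19, A = 22.8 cm², y = 12.3 cm, Ī = 685.9 cm⁴.
Top flange: 13 × 2.8, A = 36.4 cm², y = 23.2 cm, Ī = 23.781 cm⁴.
Hole (subtracted): ⌀1.6, A = 2.0106 cm², y = 1.4 cm, Ī = 0.3217 cm⁴.
Centroid: ȳ = ΣA·y / ΣA = 12.534 cm.
Transfer each piece to the horizontal axis through the centroid using Ī + A·d² with d = y − 12.534:
  bottom flange: d = -11.134 cm → contributes +4536.3 cm⁴
  web: d = -0.23417 cm → contributes +687.15 cm⁴
  top flange: d = 10.666 cm → contributes +4164.6 cm⁴
  hole: d = -11.134 cm → contributes −249.58 cm⁴
Total I = 9138.5 cm⁴.

I_x ≈ 9140 cm⁴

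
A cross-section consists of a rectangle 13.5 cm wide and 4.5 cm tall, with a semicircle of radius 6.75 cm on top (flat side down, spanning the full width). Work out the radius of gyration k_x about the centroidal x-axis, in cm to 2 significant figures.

Split into non-overlapping primitives; take the origin at the lower-left of the bounding box.
Rectangular body: 13.5 × 4.5, A = 60.75 cm², y = 2.25 cm, Ī = 102.5 cm⁴.
Semicircular cap: semicircle r = 6.75, A = 71.57 cm², y = 7.365 cm, Ī = 227.8 cm⁴.
Centroid: ȳ = ΣA·y / ΣA = 5.017 cm.
Transfer each piece to the centroidal x-axis using Ī + A·d² with d = y − 5.017:
  rectangular body: d = -2.767 cm → contributes +567.5 cm⁴
  semicircular cap: d = 2.348 cm → contributes +622.5 cm⁴
Total I = 1 190 cm⁴.
Radius of gyration: k = √(I/A) = √(1 190 / 132.3) = 2.999 cm.

k_x ≈ 3.0 cm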